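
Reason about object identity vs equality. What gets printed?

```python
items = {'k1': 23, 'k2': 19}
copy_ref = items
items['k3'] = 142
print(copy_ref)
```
{'k1': 23, 'k2': 19, 'k3': 142}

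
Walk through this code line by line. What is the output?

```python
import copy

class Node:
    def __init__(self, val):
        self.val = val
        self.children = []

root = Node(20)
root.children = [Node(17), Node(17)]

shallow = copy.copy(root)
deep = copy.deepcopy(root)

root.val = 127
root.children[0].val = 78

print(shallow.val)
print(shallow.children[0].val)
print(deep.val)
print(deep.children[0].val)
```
20
78
20
17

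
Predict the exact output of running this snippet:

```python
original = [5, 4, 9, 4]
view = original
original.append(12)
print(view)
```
[5, 4, 9, 4, 12]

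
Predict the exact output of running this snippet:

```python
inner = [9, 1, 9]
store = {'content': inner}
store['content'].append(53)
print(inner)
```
[9, 1, 9, 53]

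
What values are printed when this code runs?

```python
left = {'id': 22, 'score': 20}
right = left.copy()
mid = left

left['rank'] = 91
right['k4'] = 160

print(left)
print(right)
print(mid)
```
{'id': 22, 'score': 20, 'rank': 91}
{'id': 22, 'score': 20, 'k4': 160}
{'id': 22, 'score': 20, 'rank': 91}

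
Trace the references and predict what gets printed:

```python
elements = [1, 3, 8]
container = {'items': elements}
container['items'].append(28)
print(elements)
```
[1, 3, 8, 28]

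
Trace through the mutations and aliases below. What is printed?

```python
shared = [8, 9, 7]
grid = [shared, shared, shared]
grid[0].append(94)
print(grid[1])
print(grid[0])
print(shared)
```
[8, 9, 7, 94]
[8, 9, 7, 94]
[8, 9, 7, 94]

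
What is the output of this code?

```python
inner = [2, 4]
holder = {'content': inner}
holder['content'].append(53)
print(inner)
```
[2, 4, 53]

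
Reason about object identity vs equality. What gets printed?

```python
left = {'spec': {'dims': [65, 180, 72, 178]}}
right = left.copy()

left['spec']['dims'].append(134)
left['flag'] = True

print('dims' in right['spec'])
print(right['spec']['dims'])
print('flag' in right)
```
True
[65, 180, 72, 178, 134]
False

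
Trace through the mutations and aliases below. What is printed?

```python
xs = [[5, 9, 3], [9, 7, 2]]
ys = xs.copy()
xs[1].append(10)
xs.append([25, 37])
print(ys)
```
[[5, 9, 3], [9, 7, 2, 10]]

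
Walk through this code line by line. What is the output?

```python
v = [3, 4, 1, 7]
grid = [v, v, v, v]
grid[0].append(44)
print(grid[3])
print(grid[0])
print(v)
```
[3, 4, 1, 7, 44]
[3, 4, 1, 7, 44]
[3, 4, 1, 7, 44]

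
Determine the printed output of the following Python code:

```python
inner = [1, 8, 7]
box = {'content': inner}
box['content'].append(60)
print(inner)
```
[1, 8, 7, 60]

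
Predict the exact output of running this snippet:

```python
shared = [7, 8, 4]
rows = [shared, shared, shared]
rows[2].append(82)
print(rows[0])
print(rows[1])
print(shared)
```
[7, 8, 4, 82]
[7, 8, 4, 82]
[7, 8, 4, 82]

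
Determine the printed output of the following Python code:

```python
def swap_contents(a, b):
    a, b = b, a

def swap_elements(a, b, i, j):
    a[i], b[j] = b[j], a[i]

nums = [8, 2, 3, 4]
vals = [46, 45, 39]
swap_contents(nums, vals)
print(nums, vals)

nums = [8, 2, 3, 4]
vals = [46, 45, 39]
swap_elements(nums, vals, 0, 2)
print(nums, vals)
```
[8, 2, 3, 4] [46, 45, 39]
[39, 2, 3, 4] [46, 45, 8]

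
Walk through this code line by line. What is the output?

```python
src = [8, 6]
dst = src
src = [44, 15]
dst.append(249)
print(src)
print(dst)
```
[44, 15]
[8, 6, 249]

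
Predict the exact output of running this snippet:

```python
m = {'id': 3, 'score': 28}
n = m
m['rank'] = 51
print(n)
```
{'id': 3, 'score': 28, 'rank': 51}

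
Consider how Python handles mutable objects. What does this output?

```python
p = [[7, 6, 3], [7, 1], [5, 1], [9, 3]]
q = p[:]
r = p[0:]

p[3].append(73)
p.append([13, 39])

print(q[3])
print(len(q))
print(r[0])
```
[9, 3, 73]
4
[7, 6, 3]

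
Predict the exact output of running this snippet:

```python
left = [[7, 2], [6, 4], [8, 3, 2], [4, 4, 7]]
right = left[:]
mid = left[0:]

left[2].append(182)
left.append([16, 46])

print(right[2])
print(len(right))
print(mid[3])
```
[8, 3, 2, 182]
4
[4, 4, 7]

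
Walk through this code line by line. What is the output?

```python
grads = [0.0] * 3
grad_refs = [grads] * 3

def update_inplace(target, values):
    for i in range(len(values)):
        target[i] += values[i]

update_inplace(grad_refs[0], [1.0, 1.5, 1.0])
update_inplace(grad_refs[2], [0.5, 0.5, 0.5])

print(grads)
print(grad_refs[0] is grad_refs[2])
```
[1.5, 2.0, 1.5]
True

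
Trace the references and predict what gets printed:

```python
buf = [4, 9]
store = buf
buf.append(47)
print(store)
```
[4, 9, 47]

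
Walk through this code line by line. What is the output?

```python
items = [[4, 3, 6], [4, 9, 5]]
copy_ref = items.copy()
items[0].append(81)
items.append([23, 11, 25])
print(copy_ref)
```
[[4, 3, 6, 81], [4, 9, 5]]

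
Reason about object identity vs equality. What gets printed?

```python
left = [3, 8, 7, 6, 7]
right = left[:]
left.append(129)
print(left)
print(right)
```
[3, 8, 7, 6, 7, 129]
[3, 8, 7, 6, 7]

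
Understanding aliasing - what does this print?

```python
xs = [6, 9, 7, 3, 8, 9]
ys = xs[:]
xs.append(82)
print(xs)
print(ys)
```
[6, 9, 7, 3, 8, 9, 82]
[6, 9, 7, 3, 8, 9]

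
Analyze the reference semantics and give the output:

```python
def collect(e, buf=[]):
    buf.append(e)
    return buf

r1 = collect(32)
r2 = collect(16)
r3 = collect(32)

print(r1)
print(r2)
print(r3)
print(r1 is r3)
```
[32, 16, 32]
[32, 16, 32]
[32, 16, 32]
True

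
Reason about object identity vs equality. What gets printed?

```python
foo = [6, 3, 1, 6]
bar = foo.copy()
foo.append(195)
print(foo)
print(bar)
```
[6, 3, 1, 6, 195]
[6, 3, 1, 6]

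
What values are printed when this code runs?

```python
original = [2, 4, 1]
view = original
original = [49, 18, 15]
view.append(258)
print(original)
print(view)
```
[49, 18, 15]
[2, 4, 1, 258]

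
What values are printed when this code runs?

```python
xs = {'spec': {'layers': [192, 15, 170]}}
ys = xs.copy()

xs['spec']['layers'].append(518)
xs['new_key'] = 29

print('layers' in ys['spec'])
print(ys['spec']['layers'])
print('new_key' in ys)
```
True
[192, 15, 170, 518]
False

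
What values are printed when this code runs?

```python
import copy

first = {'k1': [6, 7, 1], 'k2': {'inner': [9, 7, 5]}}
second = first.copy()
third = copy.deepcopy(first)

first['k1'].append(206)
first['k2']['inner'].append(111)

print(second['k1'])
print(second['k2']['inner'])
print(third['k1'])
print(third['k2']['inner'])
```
[6, 7, 1, 206]
[9, 7, 5, 111]
[6, 7, 1]
[9, 7, 5]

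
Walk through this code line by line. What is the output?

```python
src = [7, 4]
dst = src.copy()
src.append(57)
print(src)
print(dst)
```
[7, 4, 57]
[7, 4]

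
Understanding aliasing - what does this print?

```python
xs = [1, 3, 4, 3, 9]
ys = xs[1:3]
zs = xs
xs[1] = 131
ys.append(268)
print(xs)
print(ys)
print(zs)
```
[1, 131, 4, 3, 9]
[3, 4, 268]
[1, 131, 4, 3, 9]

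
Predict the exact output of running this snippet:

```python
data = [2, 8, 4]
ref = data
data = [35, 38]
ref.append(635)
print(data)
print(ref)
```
[35, 38]
[2, 8, 4, 635]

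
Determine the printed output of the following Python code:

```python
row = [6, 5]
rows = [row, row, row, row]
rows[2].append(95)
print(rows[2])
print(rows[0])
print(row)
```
[6, 5, 95]
[6, 5, 95]
[6, 5, 95]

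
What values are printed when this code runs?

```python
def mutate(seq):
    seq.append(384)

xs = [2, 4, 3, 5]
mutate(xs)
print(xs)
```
[2, 4, 3, 5, 384]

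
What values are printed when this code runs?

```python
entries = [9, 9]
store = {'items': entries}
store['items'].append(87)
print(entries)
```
[9, 9, 87]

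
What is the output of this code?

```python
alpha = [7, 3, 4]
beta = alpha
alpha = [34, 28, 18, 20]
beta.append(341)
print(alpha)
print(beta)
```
[34, 28, 18, 20]
[7, 3, 4, 341]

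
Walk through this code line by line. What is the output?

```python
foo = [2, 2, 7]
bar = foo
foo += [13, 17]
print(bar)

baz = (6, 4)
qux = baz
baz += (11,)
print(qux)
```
[2, 2, 7, 13, 17]
(6, 4)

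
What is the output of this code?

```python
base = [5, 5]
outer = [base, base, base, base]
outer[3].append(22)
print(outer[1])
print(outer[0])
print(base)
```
[5, 5, 22]
[5, 5, 22]
[5, 5, 22]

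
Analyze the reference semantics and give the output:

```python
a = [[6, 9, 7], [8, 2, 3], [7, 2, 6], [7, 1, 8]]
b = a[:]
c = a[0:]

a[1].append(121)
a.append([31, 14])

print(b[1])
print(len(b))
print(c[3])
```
[8, 2, 3, 121]
4
[7, 1, 8]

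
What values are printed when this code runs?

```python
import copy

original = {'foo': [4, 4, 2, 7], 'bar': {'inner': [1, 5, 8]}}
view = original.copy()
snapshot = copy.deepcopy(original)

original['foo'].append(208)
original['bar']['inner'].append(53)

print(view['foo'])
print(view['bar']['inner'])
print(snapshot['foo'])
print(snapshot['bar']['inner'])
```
[4, 4, 2, 7, 208]
[1, 5, 8, 53]
[4, 4, 2, 7]
[1, 5, 8]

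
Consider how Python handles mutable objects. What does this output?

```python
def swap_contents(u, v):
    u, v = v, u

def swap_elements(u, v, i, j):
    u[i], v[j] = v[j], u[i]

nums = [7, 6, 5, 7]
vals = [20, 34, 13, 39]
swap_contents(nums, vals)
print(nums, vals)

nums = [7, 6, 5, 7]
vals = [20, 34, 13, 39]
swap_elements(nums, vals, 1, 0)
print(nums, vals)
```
[7, 6, 5, 7] [20, 34, 13, 39]
[7, 20, 5, 7] [6, 34, 13, 39]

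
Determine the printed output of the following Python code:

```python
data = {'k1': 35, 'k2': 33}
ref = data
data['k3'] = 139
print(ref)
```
{'k1': 35, 'k2': 33, 'k3': 139}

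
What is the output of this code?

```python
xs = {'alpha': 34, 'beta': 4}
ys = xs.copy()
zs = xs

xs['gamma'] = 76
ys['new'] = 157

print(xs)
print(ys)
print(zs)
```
{'alpha': 34, 'beta': 4, 'gamma': 76}
{'alpha': 34, 'beta': 4, 'new': 157}
{'alpha': 34, 'beta': 4, 'gamma': 76}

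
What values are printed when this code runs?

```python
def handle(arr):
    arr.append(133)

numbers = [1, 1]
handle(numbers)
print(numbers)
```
[1, 1, 133]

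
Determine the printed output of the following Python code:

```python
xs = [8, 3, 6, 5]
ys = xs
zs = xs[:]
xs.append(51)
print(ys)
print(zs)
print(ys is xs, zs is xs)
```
[8, 3, 6, 5, 51]
[8, 3, 6, 5]
True False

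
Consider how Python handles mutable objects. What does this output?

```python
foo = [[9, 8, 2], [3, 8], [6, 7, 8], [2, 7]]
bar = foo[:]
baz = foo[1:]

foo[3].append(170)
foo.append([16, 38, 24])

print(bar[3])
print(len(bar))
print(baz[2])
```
[2, 7, 170]
4
[2, 7, 170]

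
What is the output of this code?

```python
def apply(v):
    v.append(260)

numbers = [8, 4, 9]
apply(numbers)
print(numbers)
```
[8, 4, 9, 260]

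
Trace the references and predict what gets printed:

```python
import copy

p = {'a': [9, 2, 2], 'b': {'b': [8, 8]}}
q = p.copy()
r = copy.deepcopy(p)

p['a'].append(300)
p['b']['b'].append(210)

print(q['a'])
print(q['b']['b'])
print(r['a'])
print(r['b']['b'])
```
[9, 2, 2, 300]
[8, 8, 210]
[9, 2, 2]
[8, 8]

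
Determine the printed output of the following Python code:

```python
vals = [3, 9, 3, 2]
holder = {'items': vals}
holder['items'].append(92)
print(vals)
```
[3, 9, 3, 2, 92]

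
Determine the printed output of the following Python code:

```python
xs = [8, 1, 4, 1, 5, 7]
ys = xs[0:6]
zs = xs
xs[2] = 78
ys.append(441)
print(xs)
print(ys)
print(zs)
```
[8, 1, 78, 1, 5, 7]
[8, 1, 4, 1, 5, 7, 441]
[8, 1, 78, 1, 5, 7]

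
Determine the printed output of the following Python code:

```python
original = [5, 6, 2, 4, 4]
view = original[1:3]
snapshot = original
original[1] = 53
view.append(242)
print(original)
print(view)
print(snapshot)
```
[5, 53, 2, 4, 4]
[6, 2, 242]
[5, 53, 2, 4, 4]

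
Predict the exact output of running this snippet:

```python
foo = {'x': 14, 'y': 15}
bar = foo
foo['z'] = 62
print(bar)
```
{'x': 14, 'y': 15, 'z': 62}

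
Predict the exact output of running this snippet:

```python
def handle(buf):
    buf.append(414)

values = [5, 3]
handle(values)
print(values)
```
[5, 3, 414]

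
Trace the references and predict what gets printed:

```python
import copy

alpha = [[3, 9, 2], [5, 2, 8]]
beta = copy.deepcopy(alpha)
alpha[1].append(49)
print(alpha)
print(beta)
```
[[3, 9, 2], [5, 2, 8, 49]]
[[3, 9, 2], [5, 2, 8]]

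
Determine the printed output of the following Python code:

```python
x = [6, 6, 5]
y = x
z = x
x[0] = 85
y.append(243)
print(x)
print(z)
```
[85, 6, 5, 243]
[85, 6, 5, 243]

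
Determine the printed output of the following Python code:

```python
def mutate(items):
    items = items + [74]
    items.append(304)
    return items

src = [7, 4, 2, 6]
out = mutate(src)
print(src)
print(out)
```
[7, 4, 2, 6]
[7, 4, 2, 6, 74, 304]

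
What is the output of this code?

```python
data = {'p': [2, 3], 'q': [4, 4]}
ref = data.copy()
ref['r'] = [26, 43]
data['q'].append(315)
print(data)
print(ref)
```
{'p': [2, 3], 'q': [4, 4, 315]}
{'p': [2, 3], 'q': [4, 4, 315], 'r': [26, 43]}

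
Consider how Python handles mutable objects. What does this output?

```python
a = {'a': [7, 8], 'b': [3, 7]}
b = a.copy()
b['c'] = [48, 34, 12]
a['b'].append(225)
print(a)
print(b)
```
{'a': [7, 8], 'b': [3, 7, 225]}
{'a': [7, 8], 'b': [3, 7, 225], 'c': [48, 34, 12]}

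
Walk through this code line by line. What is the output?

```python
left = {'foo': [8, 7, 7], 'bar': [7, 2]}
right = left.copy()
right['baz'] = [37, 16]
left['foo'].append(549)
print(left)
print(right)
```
{'foo': [8, 7, 7, 549], 'bar': [7, 2]}
{'foo': [8, 7, 7, 549], 'bar': [7, 2], 'baz': [37, 16]}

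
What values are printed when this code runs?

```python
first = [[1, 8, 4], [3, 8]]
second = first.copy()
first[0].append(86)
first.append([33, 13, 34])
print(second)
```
[[1, 8, 4, 86], [3, 8]]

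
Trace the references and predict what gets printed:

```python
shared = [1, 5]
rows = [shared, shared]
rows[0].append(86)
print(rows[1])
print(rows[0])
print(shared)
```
[1, 5, 86]
[1, 5, 86]
[1, 5, 86]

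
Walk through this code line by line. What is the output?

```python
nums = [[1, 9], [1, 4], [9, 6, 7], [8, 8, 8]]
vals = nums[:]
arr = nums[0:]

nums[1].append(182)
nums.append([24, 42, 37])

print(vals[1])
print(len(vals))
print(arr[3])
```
[1, 4, 182]
4
[8, 8, 8]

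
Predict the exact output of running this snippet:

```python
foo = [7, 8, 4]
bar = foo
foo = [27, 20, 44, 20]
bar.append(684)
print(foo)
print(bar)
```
[27, 20, 44, 20]
[7, 8, 4, 684]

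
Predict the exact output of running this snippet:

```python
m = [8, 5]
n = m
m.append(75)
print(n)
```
[8, 5, 75]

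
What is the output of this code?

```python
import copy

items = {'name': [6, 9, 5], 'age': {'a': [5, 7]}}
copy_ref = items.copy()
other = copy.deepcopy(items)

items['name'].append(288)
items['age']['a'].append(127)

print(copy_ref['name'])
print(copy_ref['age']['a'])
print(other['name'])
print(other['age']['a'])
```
[6, 9, 5, 288]
[5, 7, 127]
[6, 9, 5]
[5, 7]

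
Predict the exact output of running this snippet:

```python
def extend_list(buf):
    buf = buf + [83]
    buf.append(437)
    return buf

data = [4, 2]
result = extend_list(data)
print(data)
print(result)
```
[4, 2]
[4, 2, 83, 437]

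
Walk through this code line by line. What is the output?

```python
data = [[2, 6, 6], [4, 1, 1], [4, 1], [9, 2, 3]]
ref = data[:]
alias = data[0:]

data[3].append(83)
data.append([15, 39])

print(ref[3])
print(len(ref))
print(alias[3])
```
[9, 2, 3, 83]
4
[9, 2, 3, 83]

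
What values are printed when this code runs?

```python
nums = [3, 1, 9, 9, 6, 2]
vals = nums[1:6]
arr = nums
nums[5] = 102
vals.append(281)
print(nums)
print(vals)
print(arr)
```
[3, 1, 9, 9, 6, 102]
[1, 9, 9, 6, 2, 281]
[3, 1, 9, 9, 6, 102]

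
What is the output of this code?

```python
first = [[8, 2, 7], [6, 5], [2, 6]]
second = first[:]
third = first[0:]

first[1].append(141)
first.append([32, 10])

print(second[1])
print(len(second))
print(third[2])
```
[6, 5, 141]
3
[2, 6]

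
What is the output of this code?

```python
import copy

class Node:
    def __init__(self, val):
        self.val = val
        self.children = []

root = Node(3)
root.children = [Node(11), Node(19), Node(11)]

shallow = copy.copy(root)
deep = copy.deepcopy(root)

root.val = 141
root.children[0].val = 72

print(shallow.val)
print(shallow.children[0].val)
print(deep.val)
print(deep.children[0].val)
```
3
72
3
11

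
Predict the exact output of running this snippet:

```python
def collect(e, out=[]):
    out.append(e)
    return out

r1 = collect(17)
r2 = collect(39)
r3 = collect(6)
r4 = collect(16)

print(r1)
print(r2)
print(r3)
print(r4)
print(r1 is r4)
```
[17, 39, 6, 16]
[17, 39, 6, 16]
[17, 39, 6, 16]
[17, 39, 6, 16]
True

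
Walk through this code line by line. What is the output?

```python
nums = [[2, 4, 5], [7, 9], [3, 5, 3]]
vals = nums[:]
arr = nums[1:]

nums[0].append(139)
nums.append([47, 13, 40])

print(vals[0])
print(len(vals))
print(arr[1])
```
[2, 4, 5, 139]
3
[3, 5, 3]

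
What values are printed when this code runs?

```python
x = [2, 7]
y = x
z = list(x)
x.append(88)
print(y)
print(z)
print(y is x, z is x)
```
[2, 7, 88]
[2, 7]
True False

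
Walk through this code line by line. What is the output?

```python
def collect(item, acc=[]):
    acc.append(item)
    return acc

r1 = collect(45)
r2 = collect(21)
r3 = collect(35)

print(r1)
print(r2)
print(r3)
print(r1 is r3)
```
[45, 21, 35]
[45, 21, 35]
[45, 21, 35]
True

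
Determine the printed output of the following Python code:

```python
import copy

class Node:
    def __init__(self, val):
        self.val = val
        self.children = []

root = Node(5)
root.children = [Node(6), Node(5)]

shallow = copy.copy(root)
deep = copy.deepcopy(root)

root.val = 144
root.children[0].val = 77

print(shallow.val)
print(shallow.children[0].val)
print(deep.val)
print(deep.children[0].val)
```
5
77
5
6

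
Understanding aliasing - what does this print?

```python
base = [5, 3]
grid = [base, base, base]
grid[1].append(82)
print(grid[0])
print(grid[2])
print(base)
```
[5, 3, 82]
[5, 3, 82]
[5, 3, 82]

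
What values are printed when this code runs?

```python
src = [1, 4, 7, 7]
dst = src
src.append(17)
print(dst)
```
[1, 4, 7, 7, 17]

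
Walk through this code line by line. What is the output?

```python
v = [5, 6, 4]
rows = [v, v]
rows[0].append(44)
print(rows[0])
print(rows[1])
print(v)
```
[5, 6, 4, 44]
[5, 6, 4, 44]
[5, 6, 4, 44]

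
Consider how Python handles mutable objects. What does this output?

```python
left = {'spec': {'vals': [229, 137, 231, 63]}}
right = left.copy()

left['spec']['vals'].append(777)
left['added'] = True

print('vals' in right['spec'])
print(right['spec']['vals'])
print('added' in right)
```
True
[229, 137, 231, 63, 777]
False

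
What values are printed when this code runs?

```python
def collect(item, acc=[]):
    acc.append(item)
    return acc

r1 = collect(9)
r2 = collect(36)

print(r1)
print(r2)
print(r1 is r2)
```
[9, 36]
[9, 36]
True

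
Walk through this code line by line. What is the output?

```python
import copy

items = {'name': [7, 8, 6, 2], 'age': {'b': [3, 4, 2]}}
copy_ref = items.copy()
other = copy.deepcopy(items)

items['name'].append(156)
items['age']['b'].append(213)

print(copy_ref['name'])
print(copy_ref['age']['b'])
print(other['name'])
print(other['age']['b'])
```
[7, 8, 6, 2, 156]
[3, 4, 2, 213]
[7, 8, 6, 2]
[3, 4, 2]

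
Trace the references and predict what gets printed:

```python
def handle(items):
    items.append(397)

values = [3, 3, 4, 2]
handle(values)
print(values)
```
[3, 3, 4, 2, 397]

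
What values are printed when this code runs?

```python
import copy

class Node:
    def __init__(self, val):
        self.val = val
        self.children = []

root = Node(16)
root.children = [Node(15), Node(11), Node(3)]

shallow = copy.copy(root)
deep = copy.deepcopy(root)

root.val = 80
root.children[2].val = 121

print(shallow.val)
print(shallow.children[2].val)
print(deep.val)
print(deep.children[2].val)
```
16
121
16
3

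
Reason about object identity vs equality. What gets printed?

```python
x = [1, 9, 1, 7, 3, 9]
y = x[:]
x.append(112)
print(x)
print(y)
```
[1, 9, 1, 7, 3, 9, 112]
[1, 9, 1, 7, 3, 9]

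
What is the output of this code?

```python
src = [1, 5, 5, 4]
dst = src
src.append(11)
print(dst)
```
[1, 5, 5, 4, 11]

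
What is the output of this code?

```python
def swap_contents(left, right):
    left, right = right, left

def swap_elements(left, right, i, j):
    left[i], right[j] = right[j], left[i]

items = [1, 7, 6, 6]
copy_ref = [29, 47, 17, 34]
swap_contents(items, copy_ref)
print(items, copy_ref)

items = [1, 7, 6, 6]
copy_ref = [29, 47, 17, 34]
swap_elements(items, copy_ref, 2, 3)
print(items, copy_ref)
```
[1, 7, 6, 6] [29, 47, 17, 34]
[1, 7, 34, 6] [29, 47, 17, 6]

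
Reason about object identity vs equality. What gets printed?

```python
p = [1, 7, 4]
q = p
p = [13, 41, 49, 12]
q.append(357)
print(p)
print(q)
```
[13, 41, 49, 12]
[1, 7, 4, 357]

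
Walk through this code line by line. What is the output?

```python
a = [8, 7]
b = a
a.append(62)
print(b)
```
[8, 7, 62]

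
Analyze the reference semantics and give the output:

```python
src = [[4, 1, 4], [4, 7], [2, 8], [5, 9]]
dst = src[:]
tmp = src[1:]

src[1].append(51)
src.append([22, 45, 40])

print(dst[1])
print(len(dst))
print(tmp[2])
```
[4, 7, 51]
4
[5, 9]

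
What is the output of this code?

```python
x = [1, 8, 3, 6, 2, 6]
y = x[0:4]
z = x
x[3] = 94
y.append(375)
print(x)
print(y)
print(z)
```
[1, 8, 3, 94, 2, 6]
[1, 8, 3, 6, 375]
[1, 8, 3, 94, 2, 6]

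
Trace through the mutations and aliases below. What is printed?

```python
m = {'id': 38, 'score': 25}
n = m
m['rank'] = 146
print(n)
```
{'id': 38, 'score': 25, 'rank': 146}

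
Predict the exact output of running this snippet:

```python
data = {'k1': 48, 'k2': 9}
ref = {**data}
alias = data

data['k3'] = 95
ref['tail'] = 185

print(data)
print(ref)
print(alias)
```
{'k1': 48, 'k2': 9, 'k3': 95}
{'k1': 48, 'k2': 9, 'tail': 185}
{'k1': 48, 'k2': 9, 'k3': 95}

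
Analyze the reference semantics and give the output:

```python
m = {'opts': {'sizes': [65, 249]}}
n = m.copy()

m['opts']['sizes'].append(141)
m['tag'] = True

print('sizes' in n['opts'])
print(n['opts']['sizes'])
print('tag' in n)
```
True
[65, 249, 141]
False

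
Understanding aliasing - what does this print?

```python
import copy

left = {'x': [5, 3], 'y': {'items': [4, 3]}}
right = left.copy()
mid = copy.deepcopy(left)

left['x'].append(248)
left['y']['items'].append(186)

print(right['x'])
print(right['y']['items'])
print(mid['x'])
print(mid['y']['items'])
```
[5, 3, 248]
[4, 3, 186]
[5, 3]
[4, 3]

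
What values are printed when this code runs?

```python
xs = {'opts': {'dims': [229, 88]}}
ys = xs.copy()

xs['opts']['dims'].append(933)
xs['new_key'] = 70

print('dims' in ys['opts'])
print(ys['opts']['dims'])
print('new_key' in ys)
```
True
[229, 88, 933]
False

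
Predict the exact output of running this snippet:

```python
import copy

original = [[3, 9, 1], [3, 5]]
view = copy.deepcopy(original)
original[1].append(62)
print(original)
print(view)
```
[[3, 9, 1], [3, 5, 62]]
[[3, 9, 1], [3, 5]]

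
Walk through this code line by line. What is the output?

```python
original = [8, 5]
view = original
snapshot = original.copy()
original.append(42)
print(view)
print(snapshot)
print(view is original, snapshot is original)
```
[8, 5, 42]
[8, 5]
True False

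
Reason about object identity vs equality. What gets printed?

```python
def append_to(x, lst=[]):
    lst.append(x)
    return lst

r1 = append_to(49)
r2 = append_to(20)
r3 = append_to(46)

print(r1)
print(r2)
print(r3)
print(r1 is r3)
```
[49, 20, 46]
[49, 20, 46]
[49, 20, 46]
True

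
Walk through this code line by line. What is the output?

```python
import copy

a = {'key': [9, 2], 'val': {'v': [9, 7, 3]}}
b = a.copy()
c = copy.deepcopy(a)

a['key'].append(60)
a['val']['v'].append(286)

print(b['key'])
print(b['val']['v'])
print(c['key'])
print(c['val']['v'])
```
[9, 2, 60]
[9, 7, 3, 286]
[9, 2]
[9, 7, 3]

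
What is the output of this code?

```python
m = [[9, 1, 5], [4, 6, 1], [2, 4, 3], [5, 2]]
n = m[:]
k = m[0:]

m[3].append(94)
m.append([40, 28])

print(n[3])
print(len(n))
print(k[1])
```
[5, 2, 94]
4
[4, 6, 1]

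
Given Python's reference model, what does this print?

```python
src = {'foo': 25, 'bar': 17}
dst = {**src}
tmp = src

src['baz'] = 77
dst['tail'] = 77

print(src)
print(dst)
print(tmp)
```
{'foo': 25, 'bar': 17, 'baz': 77}
{'foo': 25, 'bar': 17, 'tail': 77}
{'foo': 25, 'bar': 17, 'baz': 77}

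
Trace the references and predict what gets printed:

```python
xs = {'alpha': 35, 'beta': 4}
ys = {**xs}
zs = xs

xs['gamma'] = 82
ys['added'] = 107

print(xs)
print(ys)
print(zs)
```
{'alpha': 35, 'beta': 4, 'gamma': 82}
{'alpha': 35, 'beta': 4, 'added': 107}
{'alpha': 35, 'beta': 4, 'gamma': 82}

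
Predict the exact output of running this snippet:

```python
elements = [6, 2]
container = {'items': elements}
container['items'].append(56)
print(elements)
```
[6, 2, 56]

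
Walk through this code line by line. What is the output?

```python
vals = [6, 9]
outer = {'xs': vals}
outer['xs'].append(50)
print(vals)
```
[6, 9, 50]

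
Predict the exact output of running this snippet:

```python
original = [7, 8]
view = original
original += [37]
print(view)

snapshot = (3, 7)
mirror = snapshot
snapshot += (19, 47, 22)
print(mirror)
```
[7, 8, 37]
(3, 7)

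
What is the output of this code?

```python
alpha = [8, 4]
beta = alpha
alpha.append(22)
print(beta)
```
[8, 4, 22]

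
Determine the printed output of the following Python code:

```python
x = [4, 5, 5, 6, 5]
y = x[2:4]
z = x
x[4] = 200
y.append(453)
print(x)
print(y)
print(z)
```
[4, 5, 5, 6, 200]
[5, 6, 453]
[4, 5, 5, 6, 200]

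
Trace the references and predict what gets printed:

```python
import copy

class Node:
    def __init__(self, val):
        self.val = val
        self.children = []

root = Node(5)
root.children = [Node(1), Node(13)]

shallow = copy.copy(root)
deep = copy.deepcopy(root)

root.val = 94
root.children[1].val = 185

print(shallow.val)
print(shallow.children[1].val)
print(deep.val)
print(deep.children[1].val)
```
5
185
5
13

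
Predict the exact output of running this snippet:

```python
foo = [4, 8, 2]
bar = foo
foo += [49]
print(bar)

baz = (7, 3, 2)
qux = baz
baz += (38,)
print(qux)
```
[4, 8, 2, 49]
(7, 3, 2)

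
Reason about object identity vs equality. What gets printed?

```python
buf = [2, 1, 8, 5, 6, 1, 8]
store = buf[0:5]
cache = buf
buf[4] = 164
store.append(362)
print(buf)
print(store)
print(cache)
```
[2, 1, 8, 5, 164, 1, 8]
[2, 1, 8, 5, 6, 362]
[2, 1, 8, 5, 164, 1, 8]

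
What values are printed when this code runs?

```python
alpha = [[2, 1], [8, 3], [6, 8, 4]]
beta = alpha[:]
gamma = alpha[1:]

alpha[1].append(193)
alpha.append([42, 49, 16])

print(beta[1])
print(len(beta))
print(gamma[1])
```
[8, 3, 193]
3
[6, 8, 4]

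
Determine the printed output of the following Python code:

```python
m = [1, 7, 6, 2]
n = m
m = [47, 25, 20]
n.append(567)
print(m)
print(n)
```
[47, 25, 20]
[1, 7, 6, 2, 567]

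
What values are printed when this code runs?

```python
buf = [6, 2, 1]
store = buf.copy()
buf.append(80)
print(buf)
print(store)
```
[6, 2, 1, 80]
[6, 2, 1]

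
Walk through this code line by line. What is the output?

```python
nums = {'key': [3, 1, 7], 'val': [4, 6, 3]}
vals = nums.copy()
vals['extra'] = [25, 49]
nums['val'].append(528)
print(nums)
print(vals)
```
{'key': [3, 1, 7], 'val': [4, 6, 3, 528]}
{'key': [3, 1, 7], 'val': [4, 6, 3, 528], 'extra': [25, 49]}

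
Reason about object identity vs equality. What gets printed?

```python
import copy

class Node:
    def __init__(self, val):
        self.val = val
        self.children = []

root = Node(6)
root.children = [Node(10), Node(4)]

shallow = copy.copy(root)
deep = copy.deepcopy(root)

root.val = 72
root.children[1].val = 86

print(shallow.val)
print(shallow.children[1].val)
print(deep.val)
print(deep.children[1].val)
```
6
86
6
4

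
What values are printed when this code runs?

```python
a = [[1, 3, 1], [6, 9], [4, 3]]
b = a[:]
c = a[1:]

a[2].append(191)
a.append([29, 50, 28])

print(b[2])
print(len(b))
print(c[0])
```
[4, 3, 191]
3
[6, 9]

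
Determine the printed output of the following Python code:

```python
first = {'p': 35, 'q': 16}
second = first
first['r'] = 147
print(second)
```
{'p': 35, 'q': 16, 'r': 147}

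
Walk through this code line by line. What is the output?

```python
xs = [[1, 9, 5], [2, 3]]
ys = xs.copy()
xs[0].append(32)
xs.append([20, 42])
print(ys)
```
[[1, 9, 5, 32], [2, 3]]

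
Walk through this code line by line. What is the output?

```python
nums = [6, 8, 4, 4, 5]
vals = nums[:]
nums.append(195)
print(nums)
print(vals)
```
[6, 8, 4, 4, 5, 195]
[6, 8, 4, 4, 5]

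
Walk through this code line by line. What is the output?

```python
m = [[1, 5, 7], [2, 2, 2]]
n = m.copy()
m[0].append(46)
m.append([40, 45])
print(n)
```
[[1, 5, 7, 46], [2, 2, 2]]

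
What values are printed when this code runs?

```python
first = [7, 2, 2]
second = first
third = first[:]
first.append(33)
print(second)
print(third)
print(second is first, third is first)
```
[7, 2, 2, 33]
[7, 2, 2]
True False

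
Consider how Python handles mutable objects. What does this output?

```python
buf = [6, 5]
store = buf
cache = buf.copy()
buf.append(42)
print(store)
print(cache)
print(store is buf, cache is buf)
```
[6, 5, 42]
[6, 5]
True False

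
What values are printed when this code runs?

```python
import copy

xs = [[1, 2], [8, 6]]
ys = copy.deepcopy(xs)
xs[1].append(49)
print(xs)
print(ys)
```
[[1, 2], [8, 6, 49]]
[[1, 2], [8, 6]]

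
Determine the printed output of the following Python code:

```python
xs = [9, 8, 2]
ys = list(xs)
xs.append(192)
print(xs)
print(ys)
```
[9, 8, 2, 192]
[9, 8, 2]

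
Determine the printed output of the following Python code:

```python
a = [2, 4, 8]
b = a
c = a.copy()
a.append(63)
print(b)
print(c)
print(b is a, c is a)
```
[2, 4, 8, 63]
[2, 4, 8]
True False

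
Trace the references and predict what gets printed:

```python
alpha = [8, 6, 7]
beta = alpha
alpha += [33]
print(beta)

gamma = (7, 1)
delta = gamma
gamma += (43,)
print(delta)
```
[8, 6, 7, 33]
(7, 1)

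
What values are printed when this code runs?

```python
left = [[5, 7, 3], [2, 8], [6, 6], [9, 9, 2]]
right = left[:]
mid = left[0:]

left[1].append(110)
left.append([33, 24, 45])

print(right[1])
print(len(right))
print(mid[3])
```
[2, 8, 110]
4
[9, 9, 2]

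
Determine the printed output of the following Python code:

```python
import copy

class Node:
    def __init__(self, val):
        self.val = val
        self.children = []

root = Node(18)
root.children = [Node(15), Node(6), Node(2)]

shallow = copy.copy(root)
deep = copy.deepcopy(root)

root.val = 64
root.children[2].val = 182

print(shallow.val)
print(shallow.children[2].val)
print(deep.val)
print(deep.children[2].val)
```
18
182
18
2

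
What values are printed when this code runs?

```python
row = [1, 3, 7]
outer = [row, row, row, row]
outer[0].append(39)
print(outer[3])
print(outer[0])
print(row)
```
[1, 3, 7, 39]
[1, 3, 7, 39]
[1, 3, 7, 39]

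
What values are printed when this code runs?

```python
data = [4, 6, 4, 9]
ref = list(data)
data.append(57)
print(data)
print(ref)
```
[4, 6, 4, 9, 57]
[4, 6, 4, 9]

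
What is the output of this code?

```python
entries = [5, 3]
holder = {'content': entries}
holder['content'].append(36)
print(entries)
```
[5, 3, 36]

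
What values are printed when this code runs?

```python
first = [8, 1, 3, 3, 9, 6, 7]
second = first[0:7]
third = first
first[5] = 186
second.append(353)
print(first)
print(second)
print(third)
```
[8, 1, 3, 3, 9, 186, 7]
[8, 1, 3, 3, 9, 6, 7, 353]
[8, 1, 3, 3, 9, 186, 7]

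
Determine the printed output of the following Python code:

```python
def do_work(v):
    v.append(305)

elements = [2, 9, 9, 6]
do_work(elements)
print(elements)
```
[2, 9, 9, 6, 305]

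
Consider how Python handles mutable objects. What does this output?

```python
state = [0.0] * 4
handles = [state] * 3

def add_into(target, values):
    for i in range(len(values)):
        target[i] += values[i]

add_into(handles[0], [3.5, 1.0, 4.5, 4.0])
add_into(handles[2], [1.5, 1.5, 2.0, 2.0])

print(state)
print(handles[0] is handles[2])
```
[5.0, 2.5, 6.5, 6.0]
True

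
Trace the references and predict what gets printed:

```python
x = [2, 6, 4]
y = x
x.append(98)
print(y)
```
[2, 6, 4, 98]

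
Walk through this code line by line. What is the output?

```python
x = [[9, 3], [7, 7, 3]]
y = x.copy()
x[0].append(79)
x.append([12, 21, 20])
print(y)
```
[[9, 3, 79], [7, 7, 3]]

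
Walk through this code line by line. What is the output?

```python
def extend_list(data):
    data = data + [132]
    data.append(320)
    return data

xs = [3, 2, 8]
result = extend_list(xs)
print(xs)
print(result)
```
[3, 2, 8]
[3, 2, 8, 132, 320]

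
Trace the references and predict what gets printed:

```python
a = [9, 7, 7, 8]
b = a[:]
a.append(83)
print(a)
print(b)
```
[9, 7, 7, 8, 83]
[9, 7, 7, 8]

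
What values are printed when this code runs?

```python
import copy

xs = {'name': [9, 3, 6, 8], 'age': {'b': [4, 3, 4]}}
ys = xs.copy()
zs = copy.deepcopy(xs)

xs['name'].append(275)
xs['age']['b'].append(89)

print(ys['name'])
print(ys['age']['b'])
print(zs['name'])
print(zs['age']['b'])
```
[9, 3, 6, 8, 275]
[4, 3, 4, 89]
[9, 3, 6, 8]
[4, 3, 4]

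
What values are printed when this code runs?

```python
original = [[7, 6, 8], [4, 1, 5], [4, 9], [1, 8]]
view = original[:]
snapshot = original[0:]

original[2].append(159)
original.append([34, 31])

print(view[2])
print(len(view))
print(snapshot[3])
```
[4, 9, 159]
4
[1, 8]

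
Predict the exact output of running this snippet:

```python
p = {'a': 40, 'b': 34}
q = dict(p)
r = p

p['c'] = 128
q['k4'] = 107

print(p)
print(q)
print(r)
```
{'a': 40, 'b': 34, 'c': 128}
{'a': 40, 'b': 34, 'k4': 107}
{'a': 40, 'b': 34, 'c': 128}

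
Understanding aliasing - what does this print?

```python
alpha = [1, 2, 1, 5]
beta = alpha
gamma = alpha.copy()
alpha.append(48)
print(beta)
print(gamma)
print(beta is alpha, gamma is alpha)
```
[1, 2, 1, 5, 48]
[1, 2, 1, 5]
True False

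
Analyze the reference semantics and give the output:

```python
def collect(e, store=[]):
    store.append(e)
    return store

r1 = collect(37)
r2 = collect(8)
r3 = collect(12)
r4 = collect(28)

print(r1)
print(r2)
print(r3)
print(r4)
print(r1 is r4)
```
[37, 8, 12, 28]
[37, 8, 12, 28]
[37, 8, 12, 28]
[37, 8, 12, 28]
True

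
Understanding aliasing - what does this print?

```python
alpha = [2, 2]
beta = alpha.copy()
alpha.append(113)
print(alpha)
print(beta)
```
[2, 2, 113]
[2, 2]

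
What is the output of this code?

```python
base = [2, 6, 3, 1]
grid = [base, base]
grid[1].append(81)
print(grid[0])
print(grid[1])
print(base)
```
[2, 6, 3, 1, 81]
[2, 6, 3, 1, 81]
[2, 6, 3, 1, 81]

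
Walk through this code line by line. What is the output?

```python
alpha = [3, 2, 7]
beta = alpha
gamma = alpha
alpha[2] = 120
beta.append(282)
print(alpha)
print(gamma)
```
[3, 2, 120, 282]
[3, 2, 120, 282]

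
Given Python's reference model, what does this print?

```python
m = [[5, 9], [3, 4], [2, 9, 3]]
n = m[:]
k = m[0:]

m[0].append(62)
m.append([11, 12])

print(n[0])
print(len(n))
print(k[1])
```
[5, 9, 62]
3
[3, 4]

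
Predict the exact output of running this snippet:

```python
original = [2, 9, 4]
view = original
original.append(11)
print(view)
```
[2, 9, 4, 11]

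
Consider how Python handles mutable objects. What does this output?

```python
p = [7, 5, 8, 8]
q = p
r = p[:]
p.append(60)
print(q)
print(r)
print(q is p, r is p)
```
[7, 5, 8, 8, 60]
[7, 5, 8, 8]
True False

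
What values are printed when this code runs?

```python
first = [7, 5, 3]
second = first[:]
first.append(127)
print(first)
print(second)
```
[7, 5, 3, 127]
[7, 5, 3]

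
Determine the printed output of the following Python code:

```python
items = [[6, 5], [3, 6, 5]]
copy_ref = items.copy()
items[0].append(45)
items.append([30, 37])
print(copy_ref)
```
[[6, 5, 45], [3, 6, 5]]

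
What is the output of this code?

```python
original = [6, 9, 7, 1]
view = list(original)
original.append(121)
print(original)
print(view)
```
[6, 9, 7, 1, 121]
[6, 9, 7, 1]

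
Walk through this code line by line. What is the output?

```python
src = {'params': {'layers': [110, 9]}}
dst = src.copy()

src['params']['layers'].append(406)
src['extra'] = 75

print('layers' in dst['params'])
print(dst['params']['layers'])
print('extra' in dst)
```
True
[110, 9, 406]
False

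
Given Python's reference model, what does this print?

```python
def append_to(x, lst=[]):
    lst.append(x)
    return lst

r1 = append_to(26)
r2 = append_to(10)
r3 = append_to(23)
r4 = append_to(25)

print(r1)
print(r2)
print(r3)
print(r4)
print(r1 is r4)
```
[26, 10, 23, 25]
[26, 10, 23, 25]
[26, 10, 23, 25]
[26, 10, 23, 25]
True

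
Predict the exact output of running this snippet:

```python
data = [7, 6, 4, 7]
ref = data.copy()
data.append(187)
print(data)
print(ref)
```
[7, 6, 4, 7, 187]
[7, 6, 4, 7]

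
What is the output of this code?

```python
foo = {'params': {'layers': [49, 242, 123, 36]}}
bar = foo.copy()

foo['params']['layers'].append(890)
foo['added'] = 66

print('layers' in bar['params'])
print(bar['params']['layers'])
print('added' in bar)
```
True
[49, 242, 123, 36, 890]
False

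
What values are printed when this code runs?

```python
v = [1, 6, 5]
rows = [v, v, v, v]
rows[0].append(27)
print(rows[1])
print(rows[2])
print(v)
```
[1, 6, 5, 27]
[1, 6, 5, 27]
[1, 6, 5, 27]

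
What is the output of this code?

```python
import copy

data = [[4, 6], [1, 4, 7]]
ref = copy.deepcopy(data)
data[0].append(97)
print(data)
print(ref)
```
[[4, 6, 97], [1, 4, 7]]
[[4, 6], [1, 4, 7]]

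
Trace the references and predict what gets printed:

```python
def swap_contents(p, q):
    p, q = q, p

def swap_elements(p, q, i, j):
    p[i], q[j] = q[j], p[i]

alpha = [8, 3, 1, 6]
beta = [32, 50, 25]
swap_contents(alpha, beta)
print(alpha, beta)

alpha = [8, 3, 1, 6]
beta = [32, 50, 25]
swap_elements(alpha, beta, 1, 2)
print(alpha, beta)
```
[8, 3, 1, 6] [32, 50, 25]
[8, 25, 1, 6] [32, 50, 3]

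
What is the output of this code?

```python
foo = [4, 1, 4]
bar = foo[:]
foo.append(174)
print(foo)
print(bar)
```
[4, 1, 4, 174]
[4, 1, 4]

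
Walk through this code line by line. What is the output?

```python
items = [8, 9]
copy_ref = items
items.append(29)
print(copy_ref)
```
[8, 9, 29]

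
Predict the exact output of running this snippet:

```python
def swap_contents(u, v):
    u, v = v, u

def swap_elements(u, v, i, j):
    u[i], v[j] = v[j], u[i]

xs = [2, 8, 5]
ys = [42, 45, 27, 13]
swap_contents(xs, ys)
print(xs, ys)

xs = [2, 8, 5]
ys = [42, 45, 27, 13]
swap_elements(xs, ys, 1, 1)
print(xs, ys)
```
[2, 8, 5] [42, 45, 27, 13]
[2, 45, 5] [42, 8, 27, 13]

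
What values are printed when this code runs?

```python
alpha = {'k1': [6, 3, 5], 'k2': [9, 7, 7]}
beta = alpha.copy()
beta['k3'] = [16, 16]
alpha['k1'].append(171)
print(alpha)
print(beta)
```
{'k1': [6, 3, 5, 171], 'k2': [9, 7, 7]}
{'k1': [6, 3, 5, 171], 'k2': [9, 7, 7], 'k3': [16, 16]}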